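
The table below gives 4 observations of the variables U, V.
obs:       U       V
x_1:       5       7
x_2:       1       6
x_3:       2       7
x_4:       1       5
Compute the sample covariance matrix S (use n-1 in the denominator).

Step 1 — column means:
  mean(U) = (5 + 1 + 2 + 1) / 4 = 9/4 = 2.25
  mean(V) = (7 + 6 + 7 + 5) / 4 = 25/4 = 6.25

Step 2 — sample covariance S[i,j] = (1/(n-1)) · Σ_k (x_{k,i} - mean_i) · (x_{k,j} - mean_j), with n-1 = 3.
  S[U,U] = ((2.75)·(2.75) + (-1.25)·(-1.25) + (-0.25)·(-0.25) + (-1.25)·(-1.25)) / 3 = 10.75/3 = 3.5833
  S[U,V] = ((2.75)·(0.75) + (-1.25)·(-0.25) + (-0.25)·(0.75) + (-1.25)·(-1.25)) / 3 = 3.75/3 = 1.25
  S[V,V] = ((0.75)·(0.75) + (-0.25)·(-0.25) + (0.75)·(0.75) + (-1.25)·(-1.25)) / 3 = 2.75/3 = 0.9167

S is symmetric (S[j,i] = S[i,j]). Assembling:

S = [[3.5833, 1.25],
 [1.25, 0.9167]]


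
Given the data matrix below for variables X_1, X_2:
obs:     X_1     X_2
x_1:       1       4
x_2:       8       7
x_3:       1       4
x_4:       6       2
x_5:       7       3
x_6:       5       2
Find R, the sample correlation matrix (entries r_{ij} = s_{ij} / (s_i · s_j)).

Step 1 — column means:
  mean(X_1) = (1 + 8 + 1 + 6 + 7 + 5) / 6 = 28/6 = 4.6667
  mean(X_2) = (4 + 7 + 4 + 2 + 3 + 2) / 6 = 22/6 = 3.6667

Step 2 — sample variances and covariances s[i,j] = (1/(n-1)) · Σ_k (x_{k,i} - mean_i) · (x_{k,j} - mean_j), with n-1 = 5:
  s[X_1,X_1] = ((-3.6667)·(-3.6667) + (3.3333)·(3.3333) + (-3.6667)·(-3.6667) + (1.3333)·(1.3333) + (2.3333)·(2.3333) + (0.3333)·(0.3333)) / 5 = 45.3333/5 = 9.0667
  s[X_1,X_2] = ((-3.6667)·(0.3333) + (3.3333)·(3.3333) + (-3.6667)·(0.3333) + (1.3333)·(-1.6667) + (2.3333)·(-0.6667) + (0.3333)·(-1.6667)) / 5 = 4.3333/5 = 0.8667
  s[X_2,X_2] = ((0.3333)·(0.3333) + (3.3333)·(3.3333) + (0.3333)·(0.3333) + (-1.6667)·(-1.6667) + (-0.6667)·(-0.6667) + (-1.6667)·(-1.6667)) / 5 = 17.3333/5 = 3.4667
  Sample standard deviations s_i = √(s[i,i]):
  s(X_1) = √(9.0667) = 3.0111
  s(X_2) = √(3.4667) = 1.8619

Step 3 — r_{ij} = s_{ij} / (s_i · s_j):
  r[X_1,X_1] = 1 (diagonal).
  r[X_1,X_2] = 0.8667 / (3.0111 · 1.8619) = 0.8667 / 5.6063 = 0.1546
  r[X_2,X_2] = 1 (diagonal).

R is symmetric with unit diagonal. Assembling:

R = [[1, 0.1546],
 [0.1546, 1]]


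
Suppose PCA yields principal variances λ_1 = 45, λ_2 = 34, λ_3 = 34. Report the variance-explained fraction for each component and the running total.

Step 1 — total variance = trace(Sigma) = Σ λ_i = 45 + 34 + 34 = 113.

Step 2 — fraction explained by component i = λ_i / Σ λ:
  PC1: 45/113 = 0.3982
  PC2: 34/113 = 0.3009
  PC3: 34/113 = 0.3009

Step 3 — cumulative fraction after k components = (λ_1 + ... + λ_k) / Σ λ:
  k = 1: 45/113 = 0.3982
  k = 2: (45 + 34)/113 = 79/113 = 0.6991
  k = 3: (45 + 34 + 34)/113 = 113/113 = 1

Summary (fraction, with percent):

explained: PC1 0.3982 (39.82%), PC2 0.3009 (30.09%), PC3 0.3009 (30.09%);  cumulative: 0.3982, 0.6991, 1


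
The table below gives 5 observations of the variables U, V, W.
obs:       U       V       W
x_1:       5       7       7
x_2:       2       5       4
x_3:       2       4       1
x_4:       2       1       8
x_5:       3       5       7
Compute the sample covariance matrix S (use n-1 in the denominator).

Step 1 — column means:
  mean(U) = (5 + 2 + 2 + 2 + 3) / 5 = 14/5 = 2.8
  mean(V) = (7 + 5 + 4 + 1 + 5) / 5 = 22/5 = 4.4
  mean(W) = (7 + 4 + 1 + 8 + 7) / 5 = 27/5 = 5.4

Step 2 — sample covariance S[i,j] = (1/(n-1)) · Σ_k (x_{k,i} - mean_i) · (x_{k,j} - mean_j), with n-1 = 4.
  S[U,U] = ((2.2)·(2.2) + (-0.8)·(-0.8) + (-0.8)·(-0.8) + (-0.8)·(-0.8) + (0.2)·(0.2)) / 4 = 6.8/4 = 1.7
  S[U,V] = ((2.2)·(2.6) + (-0.8)·(0.6) + (-0.8)·(-0.4) + (-0.8)·(-3.4) + (0.2)·(0.6)) / 4 = 8.4/4 = 2.1
  S[U,W] = ((2.2)·(1.6) + (-0.8)·(-1.4) + (-0.8)·(-4.4) + (-0.8)·(2.6) + (0.2)·(1.6)) / 4 = 6.4/4 = 1.6
  S[V,V] = ((2.6)·(2.6) + (0.6)·(0.6) + (-0.4)·(-0.4) + (-3.4)·(-3.4) + (0.6)·(0.6)) / 4 = 19.2/4 = 4.8
  S[V,W] = ((2.6)·(1.6) + (0.6)·(-1.4) + (-0.4)·(-4.4) + (-3.4)·(2.6) + (0.6)·(1.6)) / 4 = -2.8/4 = -0.7
  S[W,W] = ((1.6)·(1.6) + (-1.4)·(-1.4) + (-4.4)·(-4.4) + (2.6)·(2.6) + (1.6)·(1.6)) / 4 = 33.2/4 = 8.3

S is symmetric (S[j,i] = S[i,j]). Assembling:

S = [[1.7, 2.1, 1.6],
 [2.1, 4.8, -0.7],
 [1.6, -0.7, 8.3]]


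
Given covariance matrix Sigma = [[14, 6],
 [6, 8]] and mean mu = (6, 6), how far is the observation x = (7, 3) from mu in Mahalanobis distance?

Step 1 — centre the observation: (x - mu) = (1, -3).

Step 2 — invert Sigma. det(Sigma) = 14·8 - (6)² = 76.
  Sigma^{-1} = (1/det) · [[d, -b], [-b, a]] = [[0.1053, -0.0789],
 [-0.0789, 0.1842]].

Step 3 — form the quadratic (x - mu)^T · Sigma^{-1} · (x - mu):
  Sigma^{-1} · (x - mu) = (0.3421, -0.6316).
  (x - mu)^T · [Sigma^{-1} · (x - mu)] = (1)·(0.3421) + (-3)·(-0.6316) = 2.2368.

Step 4 — take square root: d = √(2.2368) ≈ 1.4956.

d(x, mu) = √(2.2368) ≈ 1.4956


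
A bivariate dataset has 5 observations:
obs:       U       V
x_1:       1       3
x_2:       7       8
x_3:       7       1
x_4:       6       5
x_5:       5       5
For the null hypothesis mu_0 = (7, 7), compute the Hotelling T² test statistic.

Step 1 — sample mean vector:
  mean(U) = (1 + 7 + 7 + 6 + 5) / 5 = 26/5 = 5.2
  mean(V) = (3 + 8 + 1 + 5 + 5) / 5 = 22/5 = 4.4
  x̄ = (5.2, 4.4),  deviation x̄ - mu_0 = (5.2, 4.4) - (7, 7) = (-1.8, -2.6).

Step 2 — sample covariance matrix, S[i,j] = (1/(n-1)) · Σ_k (x_{k,i} - mean_i) · (x_{k,j} - mean_j), divisor n-1 = 4:
  S[U,U] = ((-4.2)·(-4.2) + (1.8)·(1.8) + (1.8)·(1.8) + (0.8)·(0.8) + (-0.2)·(-0.2)) / 4 = 24.8/4 = 6.2
  S[U,V] = ((-4.2)·(-1.4) + (1.8)·(3.6) + (1.8)·(-3.4) + (0.8)·(0.6) + (-0.2)·(0.6)) / 4 = 6.6/4 = 1.65
  S[V,V] = ((-1.4)·(-1.4) + (3.6)·(3.6) + (-3.4)·(-3.4) + (0.6)·(0.6) + (0.6)·(0.6)) / 4 = 27.2/4 = 6.8
  S = [[6.2, 1.65],
 [1.65, 6.8]].

Step 3 — invert S. det(S) = 6.2·6.8 - (1.65)² = 39.4375.
  S^{-1} = (1/det) · [[d, -b], [-b, a]] = [[0.1724, -0.0418],
 [-0.0418, 0.1572]].

Step 4 — quadratic form (x̄ - mu_0)^T · S^{-1} · (x̄ - mu_0):
  S^{-1} · (x̄ - mu_0) = (-0.2016, -0.3334),
  (x̄ - mu_0)^T · [...] = (-1.8)·(-0.2016) + (-2.6)·(-0.3334) = 1.2298.

Step 5 — scale by n: T² = 5 · 1.2298 = 6.149.

T² ≈ 6.149


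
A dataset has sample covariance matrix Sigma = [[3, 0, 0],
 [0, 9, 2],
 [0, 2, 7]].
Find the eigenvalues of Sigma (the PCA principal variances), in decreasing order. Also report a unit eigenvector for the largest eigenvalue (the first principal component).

Step 1 — characteristic polynomial p(λ) = det(λI - Sigma) = λ³ - tr·λ² + c_1·λ - det, where tr = trace, c_1 = sum of the principal 2×2 minors, det = det(Sigma):
  tr = 3 + 9 + 7 = 19,
  c_1 = (3·9 - (0)²) + (3·7 - (0)²) + (9·7 - (2)²) = 27 + 21 + 59 = 107,
  det = 3·(9·7 - (2)²) - (0)·((0)·7 - (2)·(0)) + (0)·((0)·(2) - 9·(0)) = 3·(59) - (0)·(0) + (0)·(0) = 177.
  So p(λ) = λ³ - 19λ² + 107λ - 177.
Step 2 — look for an integer root (rational root theorem: any rational root is an integer divisor of 177). Testing λ = 3:
  p(3) = 27 - 171 + 321 - 177 = 0  ✓
  Dividing out (λ - 3): p(λ) = (λ - 3)(λ² - 16λ + 59).
Step 3 — remaining eigenvalues from the quadratic λ² - 16λ + 59 = 0:
  Δ = 16² - 4·59 = 256 - 236 = 20,  λ = (16 ± √20)/2 = (16 ± 4.4721)/2 ≈ 10.2361 or 5.7639.
  Sorted: λ_1 = 10.2361,  λ_2 = 5.7639,  λ_3 = 3  (check: sum = 19 = tr ✓).

Step 4 — unit eigenvector for λ_1 ≈ 10.2361: v spans the null space of (Sigma - λ_1 I), whose rows are
  r_1 = (-7.2361, 0, 0),  r_2 = (0, -1.2361, 2),  r_3 = (0, 2, -3.2361).
  v is orthogonal to every row, so take v ∝ r_1 × r_2 = ((0)·(2) - (0)·(-1.2361), (0)·(0) - (-7.2361)·(2), (-7.2361)·(-1.2361) - (0)·(0)) ≈ (0, 14.4721, 8.9443).
  Let u = (0, 14.4721, 8.9443).
  ||u|| = √((0)² + (14.4721)² + (8.9443)²) = √(289.4427) ≈ 17.013,  v_1 = u/||u|| ≈ (0, 0.8507, 0.5257) (||v_1|| = 1).

λ_1 = 10.2361,  λ_2 = 5.7639,  λ_3 = 3;  v_1 ≈ (0, 0.8507, 0.5257)


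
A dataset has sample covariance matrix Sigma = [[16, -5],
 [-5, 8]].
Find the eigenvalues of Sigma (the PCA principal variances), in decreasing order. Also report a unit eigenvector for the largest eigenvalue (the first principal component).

Step 1 — characteristic polynomial of 2×2 Sigma:
  det(Sigma - λI) = λ² - trace · λ + det = 0.
  trace = 16 + 8 = 24, det = 16·8 - (-5)² = 103.
Step 2 — discriminant:
  Δ = trace² - 4·det = 576 - 412 = 164.
Step 3 — eigenvalues:
  λ = (trace ± √Δ)/2 = (24 ± 12.8062)/2,
  λ_1 = 18.4031,  λ_2 = 5.5969.

Step 4 — unit eigenvector for λ_1: solve (Sigma - λ_1 I)v = 0. First row:
  (16 - 18.4031)·v_x + (-5)·v_y = 0, i.e. (-2.4031)·v_x + (-5)·v_y = 0,
  so v ∝ (b, λ_1 - a) = (-5, 2.4031); multiply by -1 so the first entry is positive: u = (5, -2.4031).
  ||u|| = √((5)² + (-2.4031)²) = √(30.775) ≈ 5.5475,
  v_1 = u/||u|| ≈ (0.9013, -0.4332) (||v_1|| = 1).

λ_1 = 18.4031,  λ_2 = 5.5969;  v_1 ≈ (0.9013, -0.4332)


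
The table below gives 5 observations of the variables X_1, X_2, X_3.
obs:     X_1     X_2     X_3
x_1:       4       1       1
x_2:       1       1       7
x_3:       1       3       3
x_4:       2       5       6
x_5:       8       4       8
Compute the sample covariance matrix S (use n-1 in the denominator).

Step 1 — column means:
  mean(X_1) = (4 + 1 + 1 + 2 + 8) / 5 = 16/5 = 3.2
  mean(X_2) = (1 + 1 + 3 + 5 + 4) / 5 = 14/5 = 2.8
  mean(X_3) = (1 + 7 + 3 + 6 + 8) / 5 = 25/5 = 5

Step 2 — sample covariance S[i,j] = (1/(n-1)) · Σ_k (x_{k,i} - mean_i) · (x_{k,j} - mean_j), with n-1 = 4.
  S[X_1,X_1] = ((0.8)·(0.8) + (-2.2)·(-2.2) + (-2.2)·(-2.2) + (-1.2)·(-1.2) + (4.8)·(4.8)) / 4 = 34.8/4 = 8.7
  S[X_1,X_2] = ((0.8)·(-1.8) + (-2.2)·(-1.8) + (-2.2)·(0.2) + (-1.2)·(2.2) + (4.8)·(1.2)) / 4 = 5.2/4 = 1.3
  S[X_1,X_3] = ((0.8)·(-4) + (-2.2)·(2) + (-2.2)·(-2) + (-1.2)·(1) + (4.8)·(3)) / 4 = 10/4 = 2.5
  S[X_2,X_2] = ((-1.8)·(-1.8) + (-1.8)·(-1.8) + (0.2)·(0.2) + (2.2)·(2.2) + (1.2)·(1.2)) / 4 = 12.8/4 = 3.2
  S[X_2,X_3] = ((-1.8)·(-4) + (-1.8)·(2) + (0.2)·(-2) + (2.2)·(1) + (1.2)·(3)) / 4 = 9/4 = 2.25
  S[X_3,X_3] = ((-4)·(-4) + (2)·(2) + (-2)·(-2) + (1)·(1) + (3)·(3)) / 4 = 34/4 = 8.5

S is symmetric (S[j,i] = S[i,j]). Assembling:

S = [[8.7, 1.3, 2.5],
 [1.3, 3.2, 2.25],
 [2.5, 2.25, 8.5]]


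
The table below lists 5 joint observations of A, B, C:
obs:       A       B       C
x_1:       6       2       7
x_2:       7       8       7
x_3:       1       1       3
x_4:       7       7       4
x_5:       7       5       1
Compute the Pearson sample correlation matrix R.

Step 1 — column means:
  mean(A) = (6 + 7 + 1 + 7 + 7) / 5 = 28/5 = 5.6
  mean(B) = (2 + 8 + 1 + 7 + 5) / 5 = 23/5 = 4.6
  mean(C) = (7 + 7 + 3 + 4 + 1) / 5 = 22/5 = 4.4

Step 2 — sample variances and covariances s[i,j] = (1/(n-1)) · Σ_k (x_{k,i} - mean_i) · (x_{k,j} - mean_j), with n-1 = 4:
  s[A,A] = ((0.4)·(0.4) + (1.4)·(1.4) + (-4.6)·(-4.6) + (1.4)·(1.4) + (1.4)·(1.4)) / 4 = 27.2/4 = 6.8
  s[A,B] = ((0.4)·(-2.6) + (1.4)·(3.4) + (-4.6)·(-3.6) + (1.4)·(2.4) + (1.4)·(0.4)) / 4 = 24.2/4 = 6.05
  s[A,C] = ((0.4)·(2.6) + (1.4)·(2.6) + (-4.6)·(-1.4) + (1.4)·(-0.4) + (1.4)·(-3.4)) / 4 = 5.8/4 = 1.45
  s[B,B] = ((-2.6)·(-2.6) + (3.4)·(3.4) + (-3.6)·(-3.6) + (2.4)·(2.4) + (0.4)·(0.4)) / 4 = 37.2/4 = 9.3
  s[B,C] = ((-2.6)·(2.6) + (3.4)·(2.6) + (-3.6)·(-1.4) + (2.4)·(-0.4) + (0.4)·(-3.4)) / 4 = 4.8/4 = 1.2
  s[C,C] = ((2.6)·(2.6) + (2.6)·(2.6) + (-1.4)·(-1.4) + (-0.4)·(-0.4) + (-3.4)·(-3.4)) / 4 = 27.2/4 = 6.8
  Sample standard deviations s_i = √(s[i,i]):
  s(A) = √(6.8) = 2.6077
  s(B) = √(9.3) = 3.0496
  s(C) = √(6.8) = 2.6077

Step 3 — r_{ij} = s_{ij} / (s_i · s_j):
  r[A,A] = 1 (diagonal).
  r[A,B] = 6.05 / (2.6077 · 3.0496) = 6.05 / 7.9524 = 0.7608
  r[A,C] = 1.45 / (2.6077 · 2.6077) = 1.45 / 6.8 = 0.2132
  r[B,B] = 1 (diagonal).
  r[B,C] = 1.2 / (3.0496 · 2.6077) = 1.2 / 7.9524 = 0.1509
  r[C,C] = 1 (diagonal).

R is symmetric with unit diagonal. Assembling:

R = [[1, 0.7608, 0.2132],
 [0.7608, 1, 0.1509],
 [0.2132, 0.1509, 1]]


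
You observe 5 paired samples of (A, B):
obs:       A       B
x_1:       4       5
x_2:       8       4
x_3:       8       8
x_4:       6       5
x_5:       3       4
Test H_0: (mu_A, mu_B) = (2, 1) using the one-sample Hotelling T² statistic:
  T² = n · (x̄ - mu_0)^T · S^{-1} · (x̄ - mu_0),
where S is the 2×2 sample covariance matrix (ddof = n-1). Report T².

Step 1 — sample mean vector:
  mean(A) = (4 + 8 + 8 + 6 + 3) / 5 = 29/5 = 5.8
  mean(B) = (5 + 4 + 8 + 5 + 4) / 5 = 26/5 = 5.2
  x̄ = (5.8, 5.2),  deviation x̄ - mu_0 = (5.8, 5.2) - (2, 1) = (3.8, 4.2).

Step 2 — sample covariance matrix, S[i,j] = (1/(n-1)) · Σ_k (x_{k,i} - mean_i) · (x_{k,j} - mean_j), divisor n-1 = 4:
  S[A,A] = ((-1.8)·(-1.8) + (2.2)·(2.2) + (2.2)·(2.2) + (0.2)·(0.2) + (-2.8)·(-2.8)) / 4 = 20.8/4 = 5.2
  S[A,B] = ((-1.8)·(-0.2) + (2.2)·(-1.2) + (2.2)·(2.8) + (0.2)·(-0.2) + (-2.8)·(-1.2)) / 4 = 7.2/4 = 1.8
  S[B,B] = ((-0.2)·(-0.2) + (-1.2)·(-1.2) + (2.8)·(2.8) + (-0.2)·(-0.2) + (-1.2)·(-1.2)) / 4 = 10.8/4 = 2.7
  S = [[5.2, 1.8],
 [1.8, 2.7]].

Step 3 — invert S. det(S) = 5.2·2.7 - (1.8)² = 10.8.
  S^{-1} = (1/det) · [[d, -b], [-b, a]] = [[0.25, -0.1667],
 [-0.1667, 0.4815]].

Step 4 — quadratic form (x̄ - mu_0)^T · S^{-1} · (x̄ - mu_0):
  S^{-1} · (x̄ - mu_0) = (0.25, 1.3889),
  (x̄ - mu_0)^T · [...] = (3.8)·(0.25) + (4.2)·(1.3889) = 6.7833.

Step 5 — scale by n: T² = 5 · 6.7833 = 33.9167.

T² ≈ 33.9167


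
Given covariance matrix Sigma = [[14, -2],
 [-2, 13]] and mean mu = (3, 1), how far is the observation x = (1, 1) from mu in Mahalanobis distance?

Step 1 — centre the observation: (x - mu) = (-2, 0).

Step 2 — invert Sigma. det(Sigma) = 14·13 - (-2)² = 178.
  Sigma^{-1} = (1/det) · [[d, -b], [-b, a]] = [[0.073, 0.0112],
 [0.0112, 0.0787]].

Step 3 — form the quadratic (x - mu)^T · Sigma^{-1} · (x - mu):
  Sigma^{-1} · (x - mu) = (-0.1461, -0.0225).
  (x - mu)^T · [Sigma^{-1} · (x - mu)] = (-2)·(-0.1461) + (0)·(-0.0225) = 0.2921.

Step 4 — take square root: d = √(0.2921) ≈ 0.5405.

d(x, mu) = √(0.2921) ≈ 0.5405


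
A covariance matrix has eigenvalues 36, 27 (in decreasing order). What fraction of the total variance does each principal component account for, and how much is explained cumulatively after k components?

Step 1 — total variance = trace(Sigma) = Σ λ_i = 36 + 27 = 63.

Step 2 — fraction explained by component i = λ_i / Σ λ:
  PC1: 36/63 = 0.5714
  PC2: 27/63 = 0.4286

Step 3 — cumulative fraction after k components = (λ_1 + ... + λ_k) / Σ λ:
  k = 1: 36/63 = 0.5714
  k = 2: (36 + 27)/63 = 63/63 = 1

Summary (fraction, with percent):

explained: PC1 0.5714 (57.14%), PC2 0.4286 (42.86%);  cumulative: 0.5714, 1


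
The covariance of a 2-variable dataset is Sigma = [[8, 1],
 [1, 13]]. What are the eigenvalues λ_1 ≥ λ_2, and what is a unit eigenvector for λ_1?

Step 1 — characteristic polynomial of 2×2 Sigma:
  det(Sigma - λI) = λ² - trace · λ + det = 0.
  trace = 8 + 13 = 21, det = 8·13 - (1)² = 103.
Step 2 — discriminant:
  Δ = trace² - 4·det = 441 - 412 = 29.
Step 3 — eigenvalues:
  λ = (trace ± √Δ)/2 = (21 ± 5.3852)/2,
  λ_1 = 13.1926,  λ_2 = 7.8074.

Step 4 — unit eigenvector for λ_1: solve (Sigma - λ_1 I)v = 0. First row:
  (8 - 13.1926)·v_x + (1)·v_y = 0, i.e. (-5.1926)·v_x + (1)·v_y = 0,
  so v ∝ (b, λ_1 - a) = (1, 5.1926) = u.
  ||u|| = √((1)² + (5.1926)²) = √(27.9629) ≈ 5.288,
  v_1 = u/||u|| ≈ (0.1891, 0.982) (||v_1|| = 1).

λ_1 = 13.1926,  λ_2 = 7.8074;  v_1 ≈ (0.1891, 0.982)


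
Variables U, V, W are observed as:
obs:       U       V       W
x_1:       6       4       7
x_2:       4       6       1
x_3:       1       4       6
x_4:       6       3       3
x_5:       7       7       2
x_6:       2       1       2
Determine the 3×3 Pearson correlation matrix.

Step 1 — column means:
  mean(U) = (6 + 4 + 1 + 6 + 7 + 2) / 6 = 26/6 = 4.3333
  mean(V) = (4 + 6 + 4 + 3 + 7 + 1) / 6 = 25/6 = 4.1667
  mean(W) = (7 + 1 + 6 + 3 + 2 + 2) / 6 = 21/6 = 3.5

Step 2 — sample variances and covariances s[i,j] = (1/(n-1)) · Σ_k (x_{k,i} - mean_i) · (x_{k,j} - mean_j), with n-1 = 5:
  s[U,U] = ((1.6667)·(1.6667) + (-0.3333)·(-0.3333) + (-3.3333)·(-3.3333) + (1.6667)·(1.6667) + (2.6667)·(2.6667) + (-2.3333)·(-2.3333)) / 5 = 29.3333/5 = 5.8667
  s[U,V] = ((1.6667)·(-0.1667) + (-0.3333)·(1.8333) + (-3.3333)·(-0.1667) + (1.6667)·(-1.1667) + (2.6667)·(2.8333) + (-2.3333)·(-3.1667)) / 5 = 12.6667/5 = 2.5333
  s[U,W] = ((1.6667)·(3.5) + (-0.3333)·(-2.5) + (-3.3333)·(2.5) + (1.6667)·(-0.5) + (2.6667)·(-1.5) + (-2.3333)·(-1.5)) / 5 = -3/5 = -0.6
  s[V,V] = ((-0.1667)·(-0.1667) + (1.8333)·(1.8333) + (-0.1667)·(-0.1667) + (-1.1667)·(-1.1667) + (2.8333)·(2.8333) + (-3.1667)·(-3.1667)) / 5 = 22.8333/5 = 4.5667
  s[V,W] = ((-0.1667)·(3.5) + (1.8333)·(-2.5) + (-0.1667)·(2.5) + (-1.1667)·(-0.5) + (2.8333)·(-1.5) + (-3.1667)·(-1.5)) / 5 = -4.5/5 = -0.9
  s[W,W] = ((3.5)·(3.5) + (-2.5)·(-2.5) + (2.5)·(2.5) + (-0.5)·(-0.5) + (-1.5)·(-1.5) + (-1.5)·(-1.5)) / 5 = 29.5/5 = 5.9
  Sample standard deviations s_i = √(s[i,i]):
  s(U) = √(5.8667) = 2.4221
  s(V) = √(4.5667) = 2.137
  s(W) = √(5.9) = 2.429

Step 3 — r_{ij} = s_{ij} / (s_i · s_j):
  r[U,U] = 1 (diagonal).
  r[U,V] = 2.5333 / (2.4221 · 2.137) = 2.5333 / 5.176 = 0.4894
  r[U,W] = -0.6 / (2.4221 · 2.429) = -0.6 / 5.8833 = -0.102
  r[V,V] = 1 (diagonal).
  r[V,W] = -0.9 / (2.137 · 2.429) = -0.9 / 5.1907 = -0.1734
  r[W,W] = 1 (diagonal).

R is symmetric with unit diagonal. Assembling:

R = [[1, 0.4894, -0.102],
 [0.4894, 1, -0.1734],
 [-0.102, -0.1734, 1]]


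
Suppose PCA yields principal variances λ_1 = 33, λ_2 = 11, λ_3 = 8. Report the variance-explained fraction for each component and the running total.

Step 1 — total variance = trace(Sigma) = Σ λ_i = 33 + 11 + 8 = 52.

Step 2 — fraction explained by component i = λ_i / Σ λ:
  PC1: 33/52 = 0.6346
  PC2: 11/52 = 0.2115
  PC3: 8/52 = 0.1538

Step 3 — cumulative fraction after k components = (λ_1 + ... + λ_k) / Σ λ:
  k = 1: 33/52 = 0.6346
  k = 2: (33 + 11)/52 = 44/52 = 0.8462
  k = 3: (33 + 11 + 8)/52 = 52/52 = 1

Summary (fraction, with percent):

explained: PC1 0.6346 (63.46%), PC2 0.2115 (21.15%), PC3 0.1538 (15.38%);  cumulative: 0.6346, 0.8462, 1


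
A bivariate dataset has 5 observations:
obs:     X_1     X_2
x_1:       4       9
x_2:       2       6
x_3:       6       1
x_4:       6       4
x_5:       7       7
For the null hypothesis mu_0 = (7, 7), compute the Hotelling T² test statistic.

Step 1 — sample mean vector:
  mean(X_1) = (4 + 2 + 6 + 6 + 7) / 5 = 25/5 = 5
  mean(X_2) = (9 + 6 + 1 + 4 + 7) / 5 = 27/5 = 5.4
  x̄ = (5, 5.4),  deviation x̄ - mu_0 = (5, 5.4) - (7, 7) = (-2, -1.6).

Step 2 — sample covariance matrix, S[i,j] = (1/(n-1)) · Σ_k (x_{k,i} - mean_i) · (x_{k,j} - mean_j), divisor n-1 = 4:
  S[X_1,X_1] = ((-1)·(-1) + (-3)·(-3) + (1)·(1) + (1)·(1) + (2)·(2)) / 4 = 16/4 = 4
  S[X_1,X_2] = ((-1)·(3.6) + (-3)·(0.6) + (1)·(-4.4) + (1)·(-1.4) + (2)·(1.6)) / 4 = -8/4 = -2
  S[X_2,X_2] = ((3.6)·(3.6) + (0.6)·(0.6) + (-4.4)·(-4.4) + (-1.4)·(-1.4) + (1.6)·(1.6)) / 4 = 37.2/4 = 9.3
  S = [[4, -2],
 [-2, 9.3]].

Step 3 — invert S. det(S) = 4·9.3 - (-2)² = 33.2.
  S^{-1} = (1/det) · [[d, -b], [-b, a]] = [[0.2801, 0.0602],
 [0.0602, 0.1205]].

Step 4 — quadratic form (x̄ - mu_0)^T · S^{-1} · (x̄ - mu_0):
  S^{-1} · (x̄ - mu_0) = (-0.6566, -0.3133),
  (x̄ - mu_0)^T · [...] = (-2)·(-0.6566) + (-1.6)·(-0.3133) = 1.8145.

Step 5 — scale by n: T² = 5 · 1.8145 = 9.0723.

T² ≈ 9.0723


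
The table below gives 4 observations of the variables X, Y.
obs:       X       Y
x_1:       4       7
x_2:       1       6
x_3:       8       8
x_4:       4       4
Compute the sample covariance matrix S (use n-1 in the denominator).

Step 1 — column means:
  mean(X) = (4 + 1 + 8 + 4) / 4 = 17/4 = 4.25
  mean(Y) = (7 + 6 + 8 + 4) / 4 = 25/4 = 6.25

Step 2 — sample covariance S[i,j] = (1/(n-1)) · Σ_k (x_{k,i} - mean_i) · (x_{k,j} - mean_j), with n-1 = 3.
  S[X,X] = ((-0.25)·(-0.25) + (-3.25)·(-3.25) + (3.75)·(3.75) + (-0.25)·(-0.25)) / 3 = 24.75/3 = 8.25
  S[X,Y] = ((-0.25)·(0.75) + (-3.25)·(-0.25) + (3.75)·(1.75) + (-0.25)·(-2.25)) / 3 = 7.75/3 = 2.5833
  S[Y,Y] = ((0.75)·(0.75) + (-0.25)·(-0.25) + (1.75)·(1.75) + (-2.25)·(-2.25)) / 3 = 8.75/3 = 2.9167

S is symmetric (S[j,i] = S[i,j]). Assembling:

S = [[8.25, 2.5833],
 [2.5833, 2.9167]]


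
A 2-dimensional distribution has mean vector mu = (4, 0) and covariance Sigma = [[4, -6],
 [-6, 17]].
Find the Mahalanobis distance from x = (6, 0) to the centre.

Step 1 — centre the observation: (x - mu) = (2, 0).

Step 2 — invert Sigma. det(Sigma) = 4·17 - (-6)² = 32.
  Sigma^{-1} = (1/det) · [[d, -b], [-b, a]] = [[0.5312, 0.1875],
 [0.1875, 0.125]].

Step 3 — form the quadratic (x - mu)^T · Sigma^{-1} · (x - mu):
  Sigma^{-1} · (x - mu) = (1.0625, 0.375).
  (x - mu)^T · [Sigma^{-1} · (x - mu)] = (2)·(1.0625) + (0)·(0.375) = 2.125.

Step 4 — take square root: d = √(2.125) ≈ 1.4577.

d(x, mu) = √(2.125) ≈ 1.4577


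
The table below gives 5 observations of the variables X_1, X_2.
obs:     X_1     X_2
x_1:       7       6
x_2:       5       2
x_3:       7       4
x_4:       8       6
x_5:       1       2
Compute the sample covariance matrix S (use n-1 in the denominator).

Step 1 — column means:
  mean(X_1) = (7 + 5 + 7 + 8 + 1) / 5 = 28/5 = 5.6
  mean(X_2) = (6 + 2 + 4 + 6 + 2) / 5 = 20/5 = 4

Step 2 — sample covariance S[i,j] = (1/(n-1)) · Σ_k (x_{k,i} - mean_i) · (x_{k,j} - mean_j), with n-1 = 4.
  S[X_1,X_1] = ((1.4)·(1.4) + (-0.6)·(-0.6) + (1.4)·(1.4) + (2.4)·(2.4) + (-4.6)·(-4.6)) / 4 = 31.2/4 = 7.8
  S[X_1,X_2] = ((1.4)·(2) + (-0.6)·(-2) + (1.4)·(0) + (2.4)·(2) + (-4.6)·(-2)) / 4 = 18/4 = 4.5
  S[X_2,X_2] = ((2)·(2) + (-2)·(-2) + (0)·(0) + (2)·(2) + (-2)·(-2)) / 4 = 16/4 = 4

S is symmetric (S[j,i] = S[i,j]). Assembling:

S = [[7.8, 4.5],
 [4.5, 4]]


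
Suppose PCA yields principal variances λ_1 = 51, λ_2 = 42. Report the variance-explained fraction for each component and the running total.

Step 1 — total variance = trace(Sigma) = Σ λ_i = 51 + 42 = 93.

Step 2 — fraction explained by component i = λ_i / Σ λ:
  PC1: 51/93 = 0.5484
  PC2: 42/93 = 0.4516

Step 3 — cumulative fraction after k components = (λ_1 + ... + λ_k) / Σ λ:
  k = 1: 51/93 = 0.5484
  k = 2: (51 + 42)/93 = 93/93 = 1

Summary (fraction, with percent):

explained: PC1 0.5484 (54.84%), PC2 0.4516 (45.16%);  cumulative: 0.5484, 1


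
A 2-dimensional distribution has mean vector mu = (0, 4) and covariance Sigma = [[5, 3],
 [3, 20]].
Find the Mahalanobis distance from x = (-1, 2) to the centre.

Step 1 — centre the observation: (x - mu) = (-1, -2).

Step 2 — invert Sigma. det(Sigma) = 5·20 - (3)² = 91.
  Sigma^{-1} = (1/det) · [[d, -b], [-b, a]] = [[0.2198, -0.033],
 [-0.033, 0.0549]].

Step 3 — form the quadratic (x - mu)^T · Sigma^{-1} · (x - mu):
  Sigma^{-1} · (x - mu) = (-0.1538, -0.0769).
  (x - mu)^T · [Sigma^{-1} · (x - mu)] = (-1)·(-0.1538) + (-2)·(-0.0769) = 0.3077.

Step 4 — take square root: d = √(0.3077) ≈ 0.5547.

d(x, mu) = √(0.3077) ≈ 0.5547


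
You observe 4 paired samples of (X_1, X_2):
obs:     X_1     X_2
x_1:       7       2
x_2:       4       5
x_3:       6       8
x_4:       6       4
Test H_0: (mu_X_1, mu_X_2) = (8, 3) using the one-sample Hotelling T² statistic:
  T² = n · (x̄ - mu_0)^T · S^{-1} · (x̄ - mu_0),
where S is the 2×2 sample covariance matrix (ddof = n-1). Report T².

Step 1 — sample mean vector:
  mean(X_1) = (7 + 4 + 6 + 6) / 4 = 23/4 = 5.75
  mean(X_2) = (2 + 5 + 8 + 4) / 4 = 19/4 = 4.75
  x̄ = (5.75, 4.75),  deviation x̄ - mu_0 = (5.75, 4.75) - (8, 3) = (-2.25, 1.75).

Step 2 — sample covariance matrix, S[i,j] = (1/(n-1)) · Σ_k (x_{k,i} - mean_i) · (x_{k,j} - mean_j), divisor n-1 = 3:
  S[X_1,X_1] = ((1.25)·(1.25) + (-1.75)·(-1.75) + (0.25)·(0.25) + (0.25)·(0.25)) / 3 = 4.75/3 = 1.5833
  S[X_1,X_2] = ((1.25)·(-2.75) + (-1.75)·(0.25) + (0.25)·(3.25) + (0.25)·(-0.75)) / 3 = -3.25/3 = -1.0833
  S[X_2,X_2] = ((-2.75)·(-2.75) + (0.25)·(0.25) + (3.25)·(3.25) + (-0.75)·(-0.75)) / 3 = 18.75/3 = 6.25
  S = [[1.5833, -1.0833],
 [-1.0833, 6.25]].

Step 3 — invert S. det(S) = 1.5833·6.25 - (-1.0833)² = 8.7222.
  S^{-1} = (1/det) · [[d, -b], [-b, a]] = [[0.7166, 0.1242],
 [0.1242, 0.1815]].

Step 4 — quadratic form (x̄ - mu_0)^T · S^{-1} · (x̄ - mu_0):
  S^{-1} · (x̄ - mu_0) = (-1.3949, 0.0382),
  (x̄ - mu_0)^T · [...] = (-2.25)·(-1.3949) + (1.75)·(0.0382) = 3.2054.

Step 5 — scale by n: T² = 4 · 3.2054 = 12.8217.

T² ≈ 12.8217


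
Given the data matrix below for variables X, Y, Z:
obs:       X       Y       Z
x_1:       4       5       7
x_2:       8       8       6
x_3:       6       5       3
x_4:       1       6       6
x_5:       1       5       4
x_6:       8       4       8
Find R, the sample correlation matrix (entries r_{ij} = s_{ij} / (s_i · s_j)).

Step 1 — column means:
  mean(X) = (4 + 8 + 6 + 1 + 1 + 8) / 6 = 28/6 = 4.6667
  mean(Y) = (5 + 8 + 5 + 6 + 5 + 4) / 6 = 33/6 = 5.5
  mean(Z) = (7 + 6 + 3 + 6 + 4 + 8) / 6 = 34/6 = 5.6667

Step 2 — sample variances and covariances s[i,j] = (1/(n-1)) · Σ_k (x_{k,i} - mean_i) · (x_{k,j} - mean_j), with n-1 = 5:
  s[X,X] = ((-0.6667)·(-0.6667) + (3.3333)·(3.3333) + (1.3333)·(1.3333) + (-3.6667)·(-3.6667) + (-3.6667)·(-3.6667) + (3.3333)·(3.3333)) / 5 = 51.3333/5 = 10.2667
  s[X,Y] = ((-0.6667)·(-0.5) + (3.3333)·(2.5) + (1.3333)·(-0.5) + (-3.6667)·(0.5) + (-3.6667)·(-0.5) + (3.3333)·(-1.5)) / 5 = 3/5 = 0.6
  s[X,Z] = ((-0.6667)·(1.3333) + (3.3333)·(0.3333) + (1.3333)·(-2.6667) + (-3.6667)·(0.3333) + (-3.6667)·(-1.6667) + (3.3333)·(2.3333)) / 5 = 9.3333/5 = 1.8667
  s[Y,Y] = ((-0.5)·(-0.5) + (2.5)·(2.5) + (-0.5)·(-0.5) + (0.5)·(0.5) + (-0.5)·(-0.5) + (-1.5)·(-1.5)) / 5 = 9.5/5 = 1.9
  s[Y,Z] = ((-0.5)·(1.3333) + (2.5)·(0.3333) + (-0.5)·(-2.6667) + (0.5)·(0.3333) + (-0.5)·(-1.6667) + (-1.5)·(2.3333)) / 5 = -1/5 = -0.2
  s[Z,Z] = ((1.3333)·(1.3333) + (0.3333)·(0.3333) + (-2.6667)·(-2.6667) + (0.3333)·(0.3333) + (-1.6667)·(-1.6667) + (2.3333)·(2.3333)) / 5 = 17.3333/5 = 3.4667
  Sample standard deviations s_i = √(s[i,i]):
  s(X) = √(10.2667) = 3.2042
  s(Y) = √(1.9) = 1.3784
  s(Z) = √(3.4667) = 1.8619

Step 3 — r_{ij} = s_{ij} / (s_i · s_j):
  r[X,X] = 1 (diagonal).
  r[X,Y] = 0.6 / (3.2042 · 1.3784) = 0.6 / 4.4166 = 0.1359
  r[X,Z] = 1.8667 / (3.2042 · 1.8619) = 1.8667 / 5.9658 = 0.3129
  r[Y,Y] = 1 (diagonal).
  r[Y,Z] = -0.2 / (1.3784 · 1.8619) = -0.2 / 2.5665 = -0.0779
  r[Z,Z] = 1 (diagonal).

R is symmetric with unit diagonal. Assembling:

R = [[1, 0.1359, 0.3129],
 [0.1359, 1, -0.0779],
 [0.3129, -0.0779, 1]]


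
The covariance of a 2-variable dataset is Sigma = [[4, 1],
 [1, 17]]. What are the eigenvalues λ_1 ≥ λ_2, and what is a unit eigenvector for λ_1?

Step 1 — characteristic polynomial of 2×2 Sigma:
  det(Sigma - λI) = λ² - trace · λ + det = 0.
  trace = 4 + 17 = 21, det = 4·17 - (1)² = 67.
Step 2 — discriminant:
  Δ = trace² - 4·det = 441 - 268 = 173.
Step 3 — eigenvalues:
  λ = (trace ± √Δ)/2 = (21 ± 13.1529)/2,
  λ_1 = 17.0765,  λ_2 = 3.9235.

Step 4 — unit eigenvector for λ_1: solve (Sigma - λ_1 I)v = 0. First row:
  (4 - 17.0765)·v_x + (1)·v_y = 0, i.e. (-13.0765)·v_x + (1)·v_y = 0,
  so v ∝ (b, λ_1 - a) = (1, 13.0765) = u.
  ||u|| = √((1)² + (13.0765)²) = √(171.9942) ≈ 13.1147,
  v_1 = u/||u|| ≈ (0.0763, 0.9971) (||v_1|| = 1).

λ_1 = 17.0765,  λ_2 = 3.9235;  v_1 ≈ (0.0763, 0.9971)


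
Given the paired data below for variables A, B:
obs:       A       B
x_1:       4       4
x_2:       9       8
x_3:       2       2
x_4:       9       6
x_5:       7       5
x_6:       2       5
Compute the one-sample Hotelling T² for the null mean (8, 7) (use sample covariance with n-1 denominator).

Step 1 — sample mean vector:
  mean(A) = (4 + 9 + 2 + 9 + 7 + 2) / 6 = 33/6 = 5.5
  mean(B) = (4 + 8 + 2 + 6 + 5 + 5) / 6 = 30/6 = 5
  x̄ = (5.5, 5),  deviation x̄ - mu_0 = (5.5, 5) - (8, 7) = (-2.5, -2).

Step 2 — sample covariance matrix, S[i,j] = (1/(n-1)) · Σ_k (x_{k,i} - mean_i) · (x_{k,j} - mean_j), divisor n-1 = 5:
  S[A,A] = ((-1.5)·(-1.5) + (3.5)·(3.5) + (-3.5)·(-3.5) + (3.5)·(3.5) + (1.5)·(1.5) + (-3.5)·(-3.5)) / 5 = 53.5/5 = 10.7
  S[A,B] = ((-1.5)·(-1) + (3.5)·(3) + (-3.5)·(-3) + (3.5)·(1) + (1.5)·(0) + (-3.5)·(0)) / 5 = 26/5 = 5.2
  S[B,B] = ((-1)·(-1) + (3)·(3) + (-3)·(-3) + (1)·(1) + (0)·(0) + (0)·(0)) / 5 = 20/5 = 4
  S = [[10.7, 5.2],
 [5.2, 4]].

Step 3 — invert S. det(S) = 10.7·4 - (5.2)² = 15.76.
  S^{-1} = (1/det) · [[d, -b], [-b, a]] = [[0.2538, -0.3299],
 [-0.3299, 0.6789]].

Step 4 — quadratic form (x̄ - mu_0)^T · S^{-1} · (x̄ - mu_0):
  S^{-1} · (x̄ - mu_0) = (0.0254, -0.533),
  (x̄ - mu_0)^T · [...] = (-2.5)·(0.0254) + (-2)·(-0.533) = 1.0025.

Step 5 — scale by n: T² = 6 · 1.0025 = 6.0152.

T² ≈ 6.0152


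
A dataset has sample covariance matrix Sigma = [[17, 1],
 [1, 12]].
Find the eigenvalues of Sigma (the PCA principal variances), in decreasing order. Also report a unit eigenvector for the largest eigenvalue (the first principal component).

Step 1 — characteristic polynomial of 2×2 Sigma:
  det(Sigma - λI) = λ² - trace · λ + det = 0.
  trace = 17 + 12 = 29, det = 17·12 - (1)² = 203.
Step 2 — discriminant:
  Δ = trace² - 4·det = 841 - 812 = 29.
Step 3 — eigenvalues:
  λ = (trace ± √Δ)/2 = (29 ± 5.3852)/2,
  λ_1 = 17.1926,  λ_2 = 11.8074.

Step 4 — unit eigenvector for λ_1: solve (Sigma - λ_1 I)v = 0. First row:
  (17 - 17.1926)·v_x + (1)·v_y = 0, i.e. (-0.1926)·v_x + (1)·v_y = 0,
  so v ∝ (b, λ_1 - a) = (1, 0.1926) = u.
  ||u|| = √((1)² + (0.1926)²) = √(1.0371) ≈ 1.0184,
  v_1 = u/||u|| ≈ (0.982, 0.1891) (||v_1|| = 1).

λ_1 = 17.1926,  λ_2 = 11.8074;  v_1 ≈ (0.982, 0.1891)


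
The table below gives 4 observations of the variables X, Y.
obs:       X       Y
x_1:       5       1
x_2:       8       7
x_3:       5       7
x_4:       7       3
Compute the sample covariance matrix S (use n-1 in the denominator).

Step 1 — column means:
  mean(X) = (5 + 8 + 5 + 7) / 4 = 25/4 = 6.25
  mean(Y) = (1 + 7 + 7 + 3) / 4 = 18/4 = 4.5

Step 2 — sample covariance S[i,j] = (1/(n-1)) · Σ_k (x_{k,i} - mean_i) · (x_{k,j} - mean_j), with n-1 = 3.
  S[X,X] = ((-1.25)·(-1.25) + (1.75)·(1.75) + (-1.25)·(-1.25) + (0.75)·(0.75)) / 3 = 6.75/3 = 2.25
  S[X,Y] = ((-1.25)·(-3.5) + (1.75)·(2.5) + (-1.25)·(2.5) + (0.75)·(-1.5)) / 3 = 4.5/3 = 1.5
  S[Y,Y] = ((-3.5)·(-3.5) + (2.5)·(2.5) + (2.5)·(2.5) + (-1.5)·(-1.5)) / 3 = 27/3 = 9

S is symmetric (S[j,i] = S[i,j]). Assembling:

S = [[2.25, 1.5],
 [1.5, 9]]


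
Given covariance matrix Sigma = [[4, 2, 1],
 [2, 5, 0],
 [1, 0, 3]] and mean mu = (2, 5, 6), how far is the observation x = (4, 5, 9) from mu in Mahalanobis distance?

Step 1 — centre the observation: (x - mu) = (2, 0, 3).

Step 2 — invert Sigma (cofactor / det for 3×3, or solve directly):
  Sigma^{-1} = [[0.3488, -0.1395, -0.1163],
 [-0.1395, 0.2558, 0.0465],
 [-0.1163, 0.0465, 0.3721]].

Step 3 — form the quadratic (x - mu)^T · Sigma^{-1} · (x - mu):
  Sigma^{-1} · (x - mu) = (0.3488, -0.1395, 0.8837).
  (x - mu)^T · [Sigma^{-1} · (x - mu)] = (2)·(0.3488) + (0)·(-0.1395) + (3)·(0.8837) = 3.3488.

Step 4 — take square root: d = √(3.3488) ≈ 1.83.

d(x, mu) = √(3.3488) ≈ 1.83


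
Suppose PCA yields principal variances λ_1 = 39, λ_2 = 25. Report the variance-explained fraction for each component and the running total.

Step 1 — total variance = trace(Sigma) = Σ λ_i = 39 + 25 = 64.

Step 2 — fraction explained by component i = λ_i / Σ λ:
  PC1: 39/64 = 0.6094
  PC2: 25/64 = 0.3906

Step 3 — cumulative fraction after k components = (λ_1 + ... + λ_k) / Σ λ:
  k = 1: 39/64 = 0.6094
  k = 2: (39 + 25)/64 = 64/64 = 1

Summary (fraction, with percent):

explained: PC1 0.6094 (60.94%), PC2 0.3906 (39.06%);  cumulative: 0.6094, 1


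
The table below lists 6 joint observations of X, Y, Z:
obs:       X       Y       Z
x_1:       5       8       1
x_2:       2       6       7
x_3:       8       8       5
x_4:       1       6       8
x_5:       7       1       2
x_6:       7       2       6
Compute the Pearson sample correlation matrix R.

Step 1 — column means:
  mean(X) = (5 + 2 + 8 + 1 + 7 + 7) / 6 = 30/6 = 5
  mean(Y) = (8 + 6 + 8 + 6 + 1 + 2) / 6 = 31/6 = 5.1667
  mean(Z) = (1 + 7 + 5 + 8 + 2 + 6) / 6 = 29/6 = 4.8333

Step 2 — sample variances and covariances s[i,j] = (1/(n-1)) · Σ_k (x_{k,i} - mean_i) · (x_{k,j} - mean_j), with n-1 = 5:
  s[X,X] = ((0)·(0) + (-3)·(-3) + (3)·(3) + (-4)·(-4) + (2)·(2) + (2)·(2)) / 5 = 42/5 = 8.4
  s[X,Y] = ((0)·(2.8333) + (-3)·(0.8333) + (3)·(2.8333) + (-4)·(0.8333) + (2)·(-4.1667) + (2)·(-3.1667)) / 5 = -12/5 = -2.4
  s[X,Z] = ((0)·(-3.8333) + (-3)·(2.1667) + (3)·(0.1667) + (-4)·(3.1667) + (2)·(-2.8333) + (2)·(1.1667)) / 5 = -22/5 = -4.4
  s[Y,Y] = ((2.8333)·(2.8333) + (0.8333)·(0.8333) + (2.8333)·(2.8333) + (0.8333)·(0.8333) + (-4.1667)·(-4.1667) + (-3.1667)·(-3.1667)) / 5 = 44.8333/5 = 8.9667
  s[Y,Z] = ((2.8333)·(-3.8333) + (0.8333)·(2.1667) + (2.8333)·(0.1667) + (0.8333)·(3.1667) + (-4.1667)·(-2.8333) + (-3.1667)·(1.1667)) / 5 = 2.1667/5 = 0.4333
  s[Z,Z] = ((-3.8333)·(-3.8333) + (2.1667)·(2.1667) + (0.1667)·(0.1667) + (3.1667)·(3.1667) + (-2.8333)·(-2.8333) + (1.1667)·(1.1667)) / 5 = 38.8333/5 = 7.7667
  Sample standard deviations s_i = √(s[i,i]):
  s(X) = √(8.4) = 2.8983
  s(Y) = √(8.9667) = 2.9944
  s(Z) = √(7.7667) = 2.7869

Step 3 — r_{ij} = s_{ij} / (s_i · s_j):
  r[X,X] = 1 (diagonal).
  r[X,Y] = -2.4 / (2.8983 · 2.9944) = -2.4 / 8.6787 = -0.2765
  r[X,Z] = -4.4 / (2.8983 · 2.7869) = -4.4 / 8.0771 = -0.5447
  r[Y,Y] = 1 (diagonal).
  r[Y,Z] = 0.4333 / (2.9944 · 2.7869) = 0.4333 / 8.3451 = 0.0519
  r[Z,Z] = 1 (diagonal).

R is symmetric with unit diagonal. Assembling:

R = [[1, -0.2765, -0.5447],
 [-0.2765, 1, 0.0519],
 [-0.5447, 0.0519, 1]]


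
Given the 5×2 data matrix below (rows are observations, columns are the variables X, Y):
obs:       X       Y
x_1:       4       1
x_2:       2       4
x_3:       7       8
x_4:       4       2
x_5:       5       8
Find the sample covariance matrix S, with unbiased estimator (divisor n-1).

Step 1 — column means:
  mean(X) = (4 + 2 + 7 + 4 + 5) / 5 = 22/5 = 4.4
  mean(Y) = (1 + 4 + 8 + 2 + 8) / 5 = 23/5 = 4.6

Step 2 — sample covariance S[i,j] = (1/(n-1)) · Σ_k (x_{k,i} - mean_i) · (x_{k,j} - mean_j), with n-1 = 4.
  S[X,X] = ((-0.4)·(-0.4) + (-2.4)·(-2.4) + (2.6)·(2.6) + (-0.4)·(-0.4) + (0.6)·(0.6)) / 4 = 13.2/4 = 3.3
  S[X,Y] = ((-0.4)·(-3.6) + (-2.4)·(-0.6) + (2.6)·(3.4) + (-0.4)·(-2.6) + (0.6)·(3.4)) / 4 = 14.8/4 = 3.7
  S[Y,Y] = ((-3.6)·(-3.6) + (-0.6)·(-0.6) + (3.4)·(3.4) + (-2.6)·(-2.6) + (3.4)·(3.4)) / 4 = 43.2/4 = 10.8

S is symmetric (S[j,i] = S[i,j]). Assembling:

S = [[3.3, 3.7],
 [3.7, 10.8]]


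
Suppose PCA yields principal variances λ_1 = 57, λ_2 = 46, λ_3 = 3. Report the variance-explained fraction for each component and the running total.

Step 1 — total variance = trace(Sigma) = Σ λ_i = 57 + 46 + 3 = 106.

Step 2 — fraction explained by component i = λ_i / Σ λ:
  PC1: 57/106 = 0.5377
  PC2: 46/106 = 0.434
  PC3: 3/106 = 0.0283

Step 3 — cumulative fraction after k components = (λ_1 + ... + λ_k) / Σ λ:
  k = 1: 57/106 = 0.5377
  k = 2: (57 + 46)/106 = 103/106 = 0.9717
  k = 3: (57 + 46 + 3)/106 = 106/106 = 1

Summary (fraction, with percent):

explained: PC1 0.5377 (53.77%), PC2 0.434 (43.4%), PC3 0.0283 (2.83%);  cumulative: 0.5377, 0.9717, 1


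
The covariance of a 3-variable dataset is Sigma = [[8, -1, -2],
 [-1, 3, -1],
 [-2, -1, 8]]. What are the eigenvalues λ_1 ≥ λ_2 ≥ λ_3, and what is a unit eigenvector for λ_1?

Step 1 — characteristic polynomial p(λ) = det(λI - Sigma) = λ³ - tr·λ² + c_1·λ - det, where tr = trace, c_1 = sum of the principal 2×2 minors, det = det(Sigma):
  tr = 8 + 3 + 8 = 19,
  c_1 = (8·3 - (-1)²) + (8·8 - (-2)²) + (3·8 - (-1)²) = 23 + 60 + 23 = 106,
  det = 8·(3·8 - (-1)²) - (-1)·((-1)·8 - (-1)·(-2)) + (-2)·((-1)·(-1) - 3·(-2)) = 8·(23) - (-1)·(-10) + (-2)·(7) = 160.
  So p(λ) = λ³ - 19λ² + 106λ - 160.
Step 2 — look for an integer root (rational root theorem: any rational root is an integer divisor of 160). Testing λ = 10:
  p(10) = 1000 - 1900 + 1060 - 160 = 0  ✓
  Dividing out (λ - 10): p(λ) = (λ - 10)(λ² - 9λ + 16).
Step 3 — remaining eigenvalues from the quadratic λ² - 9λ + 16 = 0:
  Δ = 9² - 4·16 = 81 - 64 = 17,  λ = (9 ± √17)/2 = (9 ± 4.1231)/2 ≈ 6.5616 or 2.4384.
  Sorted: λ_1 = 10,  λ_2 = 6.5616,  λ_3 = 2.4384  (check: sum = 19 = tr ✓).

Step 4 — unit eigenvector for λ_1 = 10: v spans the null space of (Sigma - λ_1 I), whose rows are
  r_1 = (-2, -1, -2),  r_2 = (-1, -7, -1),  r_3 = (-2, -1, -2).
  v is orthogonal to every row, so take v ∝ r_1 × r_2 = ((-1)·(-1) - (-2)·(-7), (-2)·(-1) - (-2)·(-1), (-2)·(-7) - (-1)·(-1)) = (-13, 0, 13).
  Rescale (divide by 13; multiply by -1 so the first nonzero entry is positive): u = (1, 0, -1).
  ||u|| = √((1)² + (0)² + (-1)²) = √(2) ≈ 1.4142,  v_1 = u/||u|| ≈ (0.7071, 0, -0.7071) (||v_1|| = 1).

λ_1 = 10,  λ_2 = 6.5616,  λ_3 = 2.4384;  v_1 ≈ (0.7071, 0, -0.7071)


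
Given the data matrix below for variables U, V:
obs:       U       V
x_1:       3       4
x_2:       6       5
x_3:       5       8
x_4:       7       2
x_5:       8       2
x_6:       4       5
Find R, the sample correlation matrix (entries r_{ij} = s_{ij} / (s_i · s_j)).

Step 1 — column means:
  mean(U) = (3 + 6 + 5 + 7 + 8 + 4) / 6 = 33/6 = 5.5
  mean(V) = (4 + 5 + 8 + 2 + 2 + 5) / 6 = 26/6 = 4.3333

Step 2 — sample variances and covariances s[i,j] = (1/(n-1)) · Σ_k (x_{k,i} - mean_i) · (x_{k,j} - mean_j), with n-1 = 5:
  s[U,U] = ((-2.5)·(-2.5) + (0.5)·(0.5) + (-0.5)·(-0.5) + (1.5)·(1.5) + (2.5)·(2.5) + (-1.5)·(-1.5)) / 5 = 17.5/5 = 3.5
  s[U,V] = ((-2.5)·(-0.3333) + (0.5)·(0.6667) + (-0.5)·(3.6667) + (1.5)·(-2.3333) + (2.5)·(-2.3333) + (-1.5)·(0.6667)) / 5 = -11/5 = -2.2
  s[V,V] = ((-0.3333)·(-0.3333) + (0.6667)·(0.6667) + (3.6667)·(3.6667) + (-2.3333)·(-2.3333) + (-2.3333)·(-2.3333) + (0.6667)·(0.6667)) / 5 = 25.3333/5 = 5.0667
  Sample standard deviations s_i = √(s[i,i]):
  s(U) = √(3.5) = 1.8708
  s(V) = √(5.0667) = 2.2509

Step 3 — r_{ij} = s_{ij} / (s_i · s_j):
  r[U,U] = 1 (diagonal).
  r[U,V] = -2.2 / (1.8708 · 2.2509) = -2.2 / 4.2111 = -0.5224
  r[V,V] = 1 (diagonal).

R is symmetric with unit diagonal. Assembling:

R = [[1, -0.5224],
 [-0.5224, 1]]


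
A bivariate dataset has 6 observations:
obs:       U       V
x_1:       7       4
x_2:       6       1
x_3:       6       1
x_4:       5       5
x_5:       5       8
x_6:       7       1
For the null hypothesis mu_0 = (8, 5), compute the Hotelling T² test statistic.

Step 1 — sample mean vector:
  mean(U) = (7 + 6 + 6 + 5 + 5 + 7) / 6 = 36/6 = 6
  mean(V) = (4 + 1 + 1 + 5 + 8 + 1) / 6 = 20/6 = 3.3333
  x̄ = (6, 3.3333),  deviation x̄ - mu_0 = (6, 3.3333) - (8, 5) = (-2, -1.6667).

Step 2 — sample covariance matrix, S[i,j] = (1/(n-1)) · Σ_k (x_{k,i} - mean_i) · (x_{k,j} - mean_j), divisor n-1 = 5:
  S[U,U] = ((1)·(1) + (0)·(0) + (0)·(0) + (-1)·(-1) + (-1)·(-1) + (1)·(1)) / 5 = 4/5 = 0.8
  S[U,V] = ((1)·(0.6667) + (0)·(-2.3333) + (0)·(-2.3333) + (-1)·(1.6667) + (-1)·(4.6667) + (1)·(-2.3333)) / 5 = -8/5 = -1.6
  S[V,V] = ((0.6667)·(0.6667) + (-2.3333)·(-2.3333) + (-2.3333)·(-2.3333) + (1.6667)·(1.6667) + (4.6667)·(4.6667) + (-2.3333)·(-2.3333)) / 5 = 41.3333/5 = 8.2667
  S = [[0.8, -1.6],
 [-1.6, 8.2667]].

Step 3 — invert S. det(S) = 0.8·8.2667 - (-1.6)² = 4.0533.
  S^{-1} = (1/det) · [[d, -b], [-b, a]] = [[2.0395, 0.3947],
 [0.3947, 0.1974]].

Step 4 — quadratic form (x̄ - mu_0)^T · S^{-1} · (x̄ - mu_0):
  S^{-1} · (x̄ - mu_0) = (-4.7368, -1.1184),
  (x̄ - mu_0)^T · [...] = (-2)·(-4.7368) + (-1.6667)·(-1.1184) = 11.3377.

Step 5 — scale by n: T² = 6 · 11.3377 = 68.0263.

T² ≈ 68.0263
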